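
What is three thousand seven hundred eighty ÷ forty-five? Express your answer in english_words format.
Convert three thousand seven hundred eighty (English words) → 3×1000 + 7×100 + 80 = 3780 (decimal)
Convert forty-five (English words) → 45 (decimal)
Compute 3780 ÷ 45 = 84
Convert 84 (decimal) → eighty-four (English words)
eighty-four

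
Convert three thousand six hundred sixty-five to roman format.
Convert three thousand six hundred sixty-five (English words) → 3×1000 + 6×100 + 65 = 3665 (decimal)
Convert 3665 (decimal) → 3665 = 1000 + 1000 + 1000 + 500 + 100 + 50 + 10 + 5 → MMMDCLXV (Roman numeral)
MMMDCLXV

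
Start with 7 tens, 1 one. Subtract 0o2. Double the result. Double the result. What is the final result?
Convert 7 tens, 1 one (place-value notation) → 7×10 + 1 = 71 (decimal)
Start: 71
Convert 0o2 (octal) → 2 (decimal)
71 - 2 = 69
69 × 2 = 138
138 × 2 = 276
276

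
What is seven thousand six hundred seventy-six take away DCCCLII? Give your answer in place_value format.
Convert seven thousand six hundred seventy-six (English words) → 7×1000 + 6×100 + 76 = 7676 (decimal)
Convert DCCCLII (Roman numeral) → 500 + 100 + 100 + 100 + 50 + 1 + 1 = 852 (decimal)
Compute 7676 - 852 = 6824
Convert 6824 (decimal) → 6824 = 6×1000 + 8×100 + 2×10 + 4 → 6 thousands, 8 hundreds, 2 tens, 4 ones (place-value notation)
6 thousands, 8 hundreds, 2 tens, 4 ones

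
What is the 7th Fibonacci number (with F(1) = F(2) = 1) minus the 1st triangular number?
The 7th Fibonacci number (with F(1) = F(2) = 1): 1, 1, 2, 3, 5, 8, 13 → 13
Convert the 1st triangular number (triangular index) → 1×2/2 = 1 (decimal)
Compute 13 - 1 = 12
12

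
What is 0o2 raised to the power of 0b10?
Convert 0o2 (octal) → 2 (decimal)
Convert 0b10 (binary) → 2 (decimal)
Compute 2 ^ 2 = 4
4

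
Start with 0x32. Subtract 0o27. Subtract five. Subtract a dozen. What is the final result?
Convert 0x32 (hexadecimal) → 3×16 + 2 = 50 (decimal)
Start: 50
Convert 0o27 (octal) → 2×8 + 7 = 23 (decimal)
50 - 23 = 27
Convert five (English words) → 5 (decimal)
27 - 5 = 22
Convert a dozen (colloquial) → 12 (decimal)
22 - 12 = 10
10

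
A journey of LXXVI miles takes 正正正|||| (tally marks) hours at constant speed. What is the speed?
Convert LXXVI (Roman numeral) → 50 + 10 + 10 + 5 + 1 = 76 (decimal)
Convert 正正正|||| (tally marks) → 5 + 5 + 5 + 4 = 19 (decimal)
Compute 76 ÷ 19 = 4
4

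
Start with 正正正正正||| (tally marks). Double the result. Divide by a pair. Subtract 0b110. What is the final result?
Convert 正正正正正||| (tally marks) → 5 + 5 + 5 + 5 + 5 + 3 = 28 (decimal)
Start: 28
28 × 2 = 56
Convert a pair (colloquial) → 2 (decimal)
56 ÷ 2 = 28
Convert 0b110 (binary) → 4 + 2 = 6 (decimal)
28 - 6 = 22
22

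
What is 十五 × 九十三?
Convert 十五 (Chinese numeral) → 1×10 + 5 = 15 (decimal)
Convert 九十三 (Chinese numeral) → 9×10 + 3 = 93 (decimal)
Compute 15 × 93 = 1395
1395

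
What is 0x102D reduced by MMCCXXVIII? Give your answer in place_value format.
Convert 0x102D (hexadecimal) → 1×4096 + 2×16 + 13 = 4141 (decimal)
Convert MMCCXXVIII (Roman numeral) → 1000 + 1000 + 100 + 100 + 10 + 10 + 5 + 1 + 1 + 1 = 2228 (decimal)
Compute 4141 - 2228 = 1913
Convert 1913 (decimal) → 1913 = 1×1000 + 9×100 + 1×10 + 3 → 1 thousand, 9 hundreds, 1 ten, 3 ones (place-value notation)
1 thousand, 9 hundreds, 1 ten, 3 ones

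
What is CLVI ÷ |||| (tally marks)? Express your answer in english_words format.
Convert CLVI (Roman numeral) → 100 + 50 + 5 + 1 = 156 (decimal)
Convert |||| (tally marks) → 4 (decimal)
Compute 156 ÷ 4 = 39
Convert 39 (decimal) → thirty-nine (English words)
thirty-nine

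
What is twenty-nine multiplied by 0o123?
Convert twenty-nine (English words) → 29 (decimal)
Convert 0o123 (octal) → 1×64 + 2×8 + 3 = 83 (decimal)
Compute 29 × 83 = 2407
2407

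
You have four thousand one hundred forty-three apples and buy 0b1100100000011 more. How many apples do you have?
Convert four thousand one hundred forty-three (English words) → 4×1000 + 1×100 + 43 = 4143 (decimal)
Convert 0b1100100000011 (binary) → 4096 + 2048 + 256 + 2 + 1 = 6403 (decimal)
Compute 4143 + 6403 = 10546
10546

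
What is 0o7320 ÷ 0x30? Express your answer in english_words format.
Convert 0o7320 (octal) → 7×512 + 3×64 + 2×8 = 3792 (decimal)
Convert 0x30 (hexadecimal) → 3×16 = 48 (decimal)
Compute 3792 ÷ 48 = 79
Convert 79 (decimal) → seventy-nine (English words)
seventy-nine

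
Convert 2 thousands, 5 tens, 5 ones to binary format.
Convert 2 thousands, 5 tens, 5 ones (place-value notation) → 2×1000 + 5×10 + 5 = 2055 (decimal)
Convert 2055 (decimal) → 2055 = 2048 + 4 + 2 + 1 → 0b100000000111 (binary)
0b100000000111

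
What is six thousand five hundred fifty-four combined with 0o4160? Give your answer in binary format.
Convert six thousand five hundred fifty-four (English words) → 6×1000 + 5×100 + 54 = 6554 (decimal)
Convert 0o4160 (octal) → 4×512 + 1×64 + 6×8 = 2160 (decimal)
Compute 6554 + 2160 = 8714
Convert 8714 (decimal) → 8714 = 8192 + 512 + 8 + 2 → 0b10001000001010 (binary)
0b10001000001010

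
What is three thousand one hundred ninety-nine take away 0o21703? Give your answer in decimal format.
Convert three thousand one hundred ninety-nine (English words) → 3×1000 + 1×100 + 99 = 3199 (decimal)
Convert 0o21703 (octal) → 2×4096 + 1×512 + 7×64 + 3 = 9155 (decimal)
Compute 3199 - 9155 = -5956
-5956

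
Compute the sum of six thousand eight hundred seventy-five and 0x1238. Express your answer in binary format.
Convert six thousand eight hundred seventy-five (English words) → 6×1000 + 8×100 + 75 = 6875 (decimal)
Convert 0x1238 (hexadecimal) → 1×4096 + 2×256 + 3×16 + 8 = 4664 (decimal)
Compute 6875 + 4664 = 11539
Convert 11539 (decimal) → 11539 = 8192 + 2048 + 1024 + 256 + 16 + 2 + 1 → 0b10110100010011 (binary)
0b10110100010011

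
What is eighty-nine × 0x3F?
Convert eighty-nine (English words) → 89 (decimal)
Convert 0x3F (hexadecimal) → 3×16 + 15 = 63 (decimal)
Compute 89 × 63 = 5607
5607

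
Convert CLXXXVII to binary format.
Convert CLXXXVII (Roman numeral) → 100 + 50 + 10 + 10 + 10 + 5 + 1 + 1 = 187 (decimal)
Convert 187 (decimal) → 187 = 128 + 32 + 16 + 8 + 2 + 1 → 0b10111011 (binary)
0b10111011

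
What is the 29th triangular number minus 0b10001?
The 29th triangular number = 29×30/2 = 435
Convert 0b10001 (binary) → 16 + 1 = 17 (decimal)
Compute 435 - 17 = 418
418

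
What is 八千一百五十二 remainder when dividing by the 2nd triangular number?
Convert 八千一百五十二 (Chinese numeral) → 8×1000 + 1×100 + 5×10 + 2 = 8152 (decimal)
Convert the 2nd triangular number (triangular index) → 2×3/2 = 3 (decimal)
Compute 8152 mod 3 = 1
1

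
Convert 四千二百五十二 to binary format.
Convert 四千二百五十二 (Chinese numeral) → 4×1000 + 2×100 + 5×10 + 2 = 4252 (decimal)
Convert 4252 (decimal) → 4252 = 4096 + 128 + 16 + 8 + 4 → 0b1000010011100 (binary)
0b1000010011100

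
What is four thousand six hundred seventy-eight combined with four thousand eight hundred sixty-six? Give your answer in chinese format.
Convert four thousand six hundred seventy-eight (English words) → 4×1000 + 6×100 + 78 = 4678 (decimal)
Convert four thousand eight hundred sixty-six (English words) → 4×1000 + 8×100 + 66 = 4866 (decimal)
Compute 4678 + 4866 = 9544
Convert 9544 (decimal) → 9544 = 9×1000 + 5×100 + 4×10 + 4 → 九千五百四十四 (Chinese numeral)
九千五百四十四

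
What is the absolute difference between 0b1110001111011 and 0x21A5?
Convert 0b1110001111011 (binary) → 4096 + 2048 + 1024 + 64 + 32 + 16 + 8 + 2 + 1 = 7291 (decimal)
Convert 0x21A5 (hexadecimal) → 2×4096 + 1×256 + 10×16 + 5 = 8613 (decimal)
Compute |7291 - 8613| = 1322
1322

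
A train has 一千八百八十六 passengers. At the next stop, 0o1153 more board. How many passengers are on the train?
Convert 一千八百八十六 (Chinese numeral) → 1×1000 + 8×100 + 8×10 + 6 = 1886 (decimal)
Convert 0o1153 (octal) → 1×512 + 1×64 + 5×8 + 3 = 619 (decimal)
Compute 1886 + 619 = 2505
2505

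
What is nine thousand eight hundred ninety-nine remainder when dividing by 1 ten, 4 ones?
Convert nine thousand eight hundred ninety-nine (English words) → 9×1000 + 8×100 + 99 = 9899 (decimal)
Convert 1 ten, 4 ones (place-value notation) → 1×10 + 4 = 14 (decimal)
Compute 9899 mod 14 = 1
1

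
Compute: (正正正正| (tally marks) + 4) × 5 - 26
Convert 正正正正| (tally marks) → 5 + 5 + 5 + 5 + 1 = 21 (decimal)
Expression in decimal: (21 + 4) × 5 - 26
Parentheses first: 21 + 4 = 25
Multiply: 25 × 5 = 125
Subtract: 125 - 26 = 99
99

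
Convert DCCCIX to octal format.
Convert DCCCIX (Roman numeral) → 500 + 100 + 100 + 100 + 9 = 809 (decimal)
Convert 809 (decimal) → 809 = 1×512 + 4×64 + 5×8 + 1 → 0o1451 (octal)
0o1451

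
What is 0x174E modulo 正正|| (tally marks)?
Convert 0x174E (hexadecimal) → 1×4096 + 7×256 + 4×16 + 14 = 5966 (decimal)
Convert 正正|| (tally marks) → 5 + 5 + 2 = 12 (decimal)
Compute 5966 mod 12 = 2
2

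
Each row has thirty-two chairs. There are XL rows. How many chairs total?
Convert thirty-two (English words) → 32 (decimal)
Convert XL (Roman numeral) → 40 (decimal)
Compute 32 × 40 = 1280
1280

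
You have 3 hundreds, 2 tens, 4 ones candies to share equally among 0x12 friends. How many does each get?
Convert 3 hundreds, 2 tens, 4 ones (place-value notation) → 3×100 + 2×10 + 4 = 324 (decimal)
Convert 0x12 (hexadecimal) → 1×16 + 2 = 18 (decimal)
Compute 324 ÷ 18 = 18
18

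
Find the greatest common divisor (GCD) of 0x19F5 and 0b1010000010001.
Convert 0x19F5 (hexadecimal) → 1×4096 + 9×256 + 15×16 + 5 = 6645 (decimal)
Convert 0b1010000010001 (binary) → 4096 + 1024 + 16 + 1 = 5137 (decimal)
Compute gcd(6645, 5137) = 1
1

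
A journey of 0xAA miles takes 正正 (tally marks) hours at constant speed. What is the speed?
Convert 0xAA (hexadecimal) → 10×16 + 10 = 170 (decimal)
Convert 正正 (tally marks) → 5 + 5 = 10 (decimal)
Compute 170 ÷ 10 = 17
17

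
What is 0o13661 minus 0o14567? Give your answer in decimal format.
Convert 0o13661 (octal) → 1×4096 + 3×512 + 6×64 + 6×8 + 1 = 6065 (decimal)
Convert 0o14567 (octal) → 1×4096 + 4×512 + 5×64 + 6×8 + 7 = 6519 (decimal)
Compute 6065 - 6519 = -454
-454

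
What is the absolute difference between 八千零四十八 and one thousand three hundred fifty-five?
Convert 八千零四十八 (Chinese numeral) → 8×1000 + 4×10 + 8 = 8048 (decimal)
Convert one thousand three hundred fifty-five (English words) → 1×1000 + 3×100 + 55 = 1355 (decimal)
Compute |8048 - 1355| = 6693
6693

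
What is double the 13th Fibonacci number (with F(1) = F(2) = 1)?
The 13th Fibonacci number (with F(1) = F(2) = 1): 1, 1, 2, 3, 5, 8, 13, 21, 34, 55, 89, 144, 233 → 233
Compute 233 × 2 = 466
466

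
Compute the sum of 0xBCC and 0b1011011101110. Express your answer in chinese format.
Convert 0xBCC (hexadecimal) → 11×256 + 12×16 + 12 = 3020 (decimal)
Convert 0b1011011101110 (binary) → 4096 + 1024 + 512 + 128 + 64 + 32 + 8 + 4 + 2 = 5870 (decimal)
Compute 3020 + 5870 = 8890
Convert 8890 (decimal) → 8890 = 8×1000 + 8×100 + 9×10 → 八千八百九十 (Chinese numeral)
八千八百九十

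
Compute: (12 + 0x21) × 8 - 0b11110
Convert 0x21 (hexadecimal) → 2×16 + 1 = 33 (decimal)
Convert 0b11110 (binary) → 16 + 8 + 4 + 2 = 30 (decimal)
Expression in decimal: (12 + 33) × 8 - 30
Parentheses first: 12 + 33 = 45
Multiply: 45 × 8 = 360
Subtract: 360 - 30 = 330
330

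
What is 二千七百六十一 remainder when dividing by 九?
Convert 二千七百六十一 (Chinese numeral) → 2×1000 + 7×100 + 6×10 + 1 = 2761 (decimal)
Convert 九 (Chinese numeral) → 9 (decimal)
Compute 2761 mod 9 = 7
7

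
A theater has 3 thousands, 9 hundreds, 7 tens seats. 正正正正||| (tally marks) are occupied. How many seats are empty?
Convert 3 thousands, 9 hundreds, 7 tens (place-value notation) → 3×1000 + 9×100 + 7×10 = 3970 (decimal)
Convert 正正正正||| (tally marks) → 5 + 5 + 5 + 5 + 3 = 23 (decimal)
Compute 3970 - 23 = 3947
3947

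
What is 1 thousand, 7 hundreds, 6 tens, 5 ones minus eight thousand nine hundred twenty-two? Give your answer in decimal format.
Convert 1 thousand, 7 hundreds, 6 tens, 5 ones (place-value notation) → 1×1000 + 7×100 + 6×10 + 5 = 1765 (decimal)
Convert eight thousand nine hundred twenty-two (English words) → 8×1000 + 9×100 + 22 = 8922 (decimal)
Compute 1765 - 8922 = -7157
-7157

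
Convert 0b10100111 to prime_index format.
Convert 0b10100111 (binary) → 128 + 32 + 4 + 2 + 1 = 167 (decimal)
Convert 167 (decimal) → the 39th prime (prime index)
the 39th prime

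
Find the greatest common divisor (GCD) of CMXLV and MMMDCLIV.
Convert CMXLV (Roman numeral) → 900 + 40 + 5 = 945 (decimal)
Convert MMMDCLIV (Roman numeral) → 1000 + 1000 + 1000 + 500 + 100 + 50 + 4 = 3654 (decimal)
Compute gcd(945, 3654) = 63
63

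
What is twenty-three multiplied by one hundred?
Convert twenty-three (English words) → 23 (decimal)
Convert one hundred (English words) → 1×100 = 100 (decimal)
Compute 23 × 100 = 2300
2300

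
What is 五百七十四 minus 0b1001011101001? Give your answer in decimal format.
Convert 五百七十四 (Chinese numeral) → 5×100 + 7×10 + 4 = 574 (decimal)
Convert 0b1001011101001 (binary) → 4096 + 512 + 128 + 64 + 32 + 8 + 1 = 4841 (decimal)
Compute 574 - 4841 = -4267
-4267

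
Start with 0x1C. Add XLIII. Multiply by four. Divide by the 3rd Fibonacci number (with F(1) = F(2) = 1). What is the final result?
Convert 0x1C (hexadecimal) → 1×16 + 12 = 28 (decimal)
Start: 28
Convert XLIII (Roman numeral) → 40 + 1 + 1 + 1 = 43 (decimal)
28 + 43 = 71
Convert four (English words) → 4 (decimal)
71 × 4 = 284
Convert the 3rd Fibonacci number (with F(1) = F(2) = 1) (Fibonacci index) → 1, 1, 2 → 2 (decimal)
284 ÷ 2 = 142
142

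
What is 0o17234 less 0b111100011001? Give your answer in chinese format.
Convert 0o17234 (octal) → 1×4096 + 7×512 + 2×64 + 3×8 + 4 = 7836 (decimal)
Convert 0b111100011001 (binary) → 2048 + 1024 + 512 + 256 + 16 + 8 + 1 = 3865 (decimal)
Compute 7836 - 3865 = 3971
Convert 3971 (decimal) → 3971 = 3×1000 + 9×100 + 7×10 + 1 → 三千九百七十一 (Chinese numeral)
三千九百七十一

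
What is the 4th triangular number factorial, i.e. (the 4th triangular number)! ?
Convert the 4th triangular number (triangular index) → 4×5/2 = 10 (decimal)
Compute 10! = 3628800
3628800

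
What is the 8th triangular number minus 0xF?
The 8th triangular number = 8×9/2 = 36
Convert 0xF (hexadecimal) → 15 (decimal)
Compute 36 - 15 = 21
21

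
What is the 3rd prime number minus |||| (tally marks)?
The 3rd prime number = 5
Convert |||| (tally marks) → 4 (decimal)
Compute 5 - 4 = 1
1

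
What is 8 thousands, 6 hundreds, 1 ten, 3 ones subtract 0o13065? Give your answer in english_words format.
Convert 8 thousands, 6 hundreds, 1 ten, 3 ones (place-value notation) → 8×1000 + 6×100 + 1×10 + 3 = 8613 (decimal)
Convert 0o13065 (octal) → 1×4096 + 3×512 + 6×8 + 5 = 5685 (decimal)
Compute 8613 - 5685 = 2928
Convert 2928 (decimal) → 2928 = 2×1000 + 9×100 + 28 → two thousand nine hundred twenty-eight (English words)
two thousand nine hundred twenty-eight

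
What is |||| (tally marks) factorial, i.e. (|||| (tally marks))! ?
Convert |||| (tally marks) → 4 (decimal)
Compute 4! = 24
24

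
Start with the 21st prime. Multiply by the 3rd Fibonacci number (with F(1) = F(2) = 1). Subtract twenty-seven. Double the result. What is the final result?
Convert the 21st prime (prime index) → 73 (decimal)
Start: 73
Convert the 3rd Fibonacci number (with F(1) = F(2) = 1) (Fibonacci index) → 1, 1, 2 → 2 (decimal)
73 × 2 = 146
Convert twenty-seven (English words) → 27 (decimal)
146 - 27 = 119
119 × 2 = 238
238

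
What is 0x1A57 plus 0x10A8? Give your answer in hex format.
Convert 0x1A57 (hexadecimal) → 1×4096 + 10×256 + 5×16 + 7 = 6743 (decimal)
Convert 0x10A8 (hexadecimal) → 1×4096 + 10×16 + 8 = 4264 (decimal)
Compute 6743 + 4264 = 11007
Convert 11007 (decimal) → 11007 = 2×4096 + 10×256 + 15×16 + 15 → 0x2AFF (hexadecimal)
0x2AFF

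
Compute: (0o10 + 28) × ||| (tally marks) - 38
Convert 0o10 (octal) → 1×8 = 8 (decimal)
Convert ||| (tally marks) → 3 (decimal)
Expression in decimal: (8 + 28) × 3 - 38
Parentheses first: 8 + 28 = 36
Multiply: 36 × 3 = 108
Subtract: 108 - 38 = 70
70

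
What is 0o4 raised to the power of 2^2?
Convert 0o4 (octal) → 4 (decimal)
Convert 2^2 (power) → 4 (decimal)
Compute 4 ^ 4 = 256
256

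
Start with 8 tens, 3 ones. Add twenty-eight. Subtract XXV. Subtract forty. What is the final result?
Convert 8 tens, 3 ones (place-value notation) → 8×10 + 3 = 83 (decimal)
Start: 83
Convert twenty-eight (English words) → 28 (decimal)
83 + 28 = 111
Convert XXV (Roman numeral) → 10 + 10 + 5 = 25 (decimal)
111 - 25 = 86
Convert forty (English words) → 40 (decimal)
86 - 40 = 46
46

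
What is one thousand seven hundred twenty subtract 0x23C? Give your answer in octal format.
Convert one thousand seven hundred twenty (English words) → 1×1000 + 7×100 + 20 = 1720 (decimal)
Convert 0x23C (hexadecimal) → 2×256 + 3×16 + 12 = 572 (decimal)
Compute 1720 - 572 = 1148
Convert 1148 (decimal) → 1148 = 2×512 + 1×64 + 7×8 + 4 → 0o2174 (octal)
0o2174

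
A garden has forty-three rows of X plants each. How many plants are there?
Convert X (Roman numeral) → 10 (decimal)
Convert forty-three (English words) → 43 (decimal)
Compute 10 × 43 = 430
430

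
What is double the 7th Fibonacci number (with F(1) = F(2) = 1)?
The 7th Fibonacci number (with F(1) = F(2) = 1): 1, 1, 2, 3, 5, 8, 13 → 13
Compute 13 × 2 = 26
26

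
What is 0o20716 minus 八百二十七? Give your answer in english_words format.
Convert 0o20716 (octal) → 2×4096 + 7×64 + 1×8 + 6 = 8654 (decimal)
Convert 八百二十七 (Chinese numeral) → 8×100 + 2×10 + 7 = 827 (decimal)
Compute 8654 - 827 = 7827
Convert 7827 (decimal) → 7827 = 7×1000 + 8×100 + 27 → seven thousand eight hundred twenty-seven (English words)
seven thousand eight hundred twenty-seven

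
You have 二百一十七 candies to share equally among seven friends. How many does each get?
Convert 二百一十七 (Chinese numeral) → 2×100 + 1×10 + 7 = 217 (decimal)
Convert seven (English words) → 7 (decimal)
Compute 217 ÷ 7 = 31
31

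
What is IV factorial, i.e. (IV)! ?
Convert IV (Roman numeral) → 4 (decimal)
Compute 4! = 24
24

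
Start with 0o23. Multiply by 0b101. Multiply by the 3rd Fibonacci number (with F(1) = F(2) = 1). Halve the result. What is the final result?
Convert 0o23 (octal) → 2×8 + 3 = 19 (decimal)
Start: 19
Convert 0b101 (binary) → 4 + 1 = 5 (decimal)
19 × 5 = 95
Convert the 3rd Fibonacci number (with F(1) = F(2) = 1) (Fibonacci index) → 1, 1, 2 → 2 (decimal)
95 × 2 = 190
190 ÷ 2 = 95
95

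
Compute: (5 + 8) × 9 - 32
Parentheses first: 5 + 8 = 13
Multiply: 13 × 9 = 117
Subtract: 117 - 32 = 85
85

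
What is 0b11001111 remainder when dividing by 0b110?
Convert 0b11001111 (binary) → 128 + 64 + 8 + 4 + 2 + 1 = 207 (decimal)
Convert 0b110 (binary) → 4 + 2 = 6 (decimal)
Compute 207 mod 6 = 3
3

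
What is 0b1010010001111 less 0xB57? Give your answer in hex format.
Convert 0b1010010001111 (binary) → 4096 + 1024 + 128 + 8 + 4 + 2 + 1 = 5263 (decimal)
Convert 0xB57 (hexadecimal) → 11×256 + 5×16 + 7 = 2903 (decimal)
Compute 5263 - 2903 = 2360
Convert 2360 (decimal) → 2360 = 9×256 + 3×16 + 8 → 0x938 (hexadecimal)
0x938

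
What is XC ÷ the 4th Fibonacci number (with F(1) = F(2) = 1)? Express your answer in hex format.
Convert XC (Roman numeral) → 90 (decimal)
Convert the 4th Fibonacci number (with F(1) = F(2) = 1) (Fibonacci index) → 1, 1, 2, 3 → 3 (decimal)
Compute 90 ÷ 3 = 30
Convert 30 (decimal) → 30 = 1×16 + 14 → 0x1E (hexadecimal)
0x1E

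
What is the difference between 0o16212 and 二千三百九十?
Convert 0o16212 (octal) → 1×4096 + 6×512 + 2×64 + 1×8 + 2 = 7306 (decimal)
Convert 二千三百九十 (Chinese numeral) → 2×1000 + 3×100 + 9×10 = 2390 (decimal)
Difference: |7306 - 2390| = 4916
4916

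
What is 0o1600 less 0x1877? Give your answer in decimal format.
Convert 0o1600 (octal) → 1×512 + 6×64 = 896 (decimal)
Convert 0x1877 (hexadecimal) → 1×4096 + 8×256 + 7×16 + 7 = 6263 (decimal)
Compute 896 - 6263 = -5367
-5367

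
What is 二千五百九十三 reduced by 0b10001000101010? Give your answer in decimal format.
Convert 二千五百九十三 (Chinese numeral) → 2×1000 + 5×100 + 9×10 + 3 = 2593 (decimal)
Convert 0b10001000101010 (binary) → 8192 + 512 + 32 + 8 + 2 = 8746 (decimal)
Compute 2593 - 8746 = -6153
-6153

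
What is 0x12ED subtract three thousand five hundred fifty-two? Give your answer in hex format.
Convert 0x12ED (hexadecimal) → 1×4096 + 2×256 + 14×16 + 13 = 4845 (decimal)
Convert three thousand five hundred fifty-two (English words) → 3×1000 + 5×100 + 52 = 3552 (decimal)
Compute 4845 - 3552 = 1293
Convert 1293 (decimal) → 1293 = 5×256 + 13 → 0x50D (hexadecimal)
0x50D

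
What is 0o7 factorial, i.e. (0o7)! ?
Convert 0o7 (octal) → 7 (decimal)
Compute 7! = 5040
5040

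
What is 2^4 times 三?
Convert 2^4 (power) → 16 (decimal)
Convert 三 (Chinese numeral) → 3 (decimal)
Compute 16 × 3 = 48
48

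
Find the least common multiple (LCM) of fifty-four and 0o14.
Convert fifty-four (English words) → 54 (decimal)
Convert 0o14 (octal) → 1×8 + 4 = 12 (decimal)
Compute lcm(54, 12) = 108
108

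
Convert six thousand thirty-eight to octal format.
Convert six thousand thirty-eight (English words) → 6×1000 + 38 = 6038 (decimal)
Convert 6038 (decimal) → 6038 = 1×4096 + 3×512 + 6×64 + 2×8 + 6 → 0o13626 (octal)
0o13626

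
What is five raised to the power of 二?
Convert five (English words) → 5 (decimal)
Convert 二 (Chinese numeral) → 2 (decimal)
Compute 5 ^ 2 = 25
25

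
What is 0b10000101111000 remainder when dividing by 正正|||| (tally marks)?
Convert 0b10000101111000 (binary) → 8192 + 256 + 64 + 32 + 16 + 8 = 8568 (decimal)
Convert 正正|||| (tally marks) → 5 + 5 + 4 = 14 (decimal)
Compute 8568 mod 14 = 0
0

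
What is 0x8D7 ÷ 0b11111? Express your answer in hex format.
Convert 0x8D7 (hexadecimal) → 8×256 + 13×16 + 7 = 2263 (decimal)
Convert 0b11111 (binary) → 16 + 8 + 4 + 2 + 1 = 31 (decimal)
Compute 2263 ÷ 31 = 73
Convert 73 (decimal) → 73 = 4×16 + 9 → 0x49 (hexadecimal)
0x49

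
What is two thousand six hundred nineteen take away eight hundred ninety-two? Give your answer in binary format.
Convert two thousand six hundred nineteen (English words) → 2×1000 + 6×100 + 19 = 2619 (decimal)
Convert eight hundred ninety-two (English words) → 8×100 + 92 = 892 (decimal)
Compute 2619 - 892 = 1727
Convert 1727 (decimal) → 1727 = 1024 + 512 + 128 + 32 + 16 + 8 + 4 + 2 + 1 → 0b11010111111 (binary)
0b11010111111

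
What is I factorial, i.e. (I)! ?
Convert I (Roman numeral) → 1 (decimal)
Compute 1! = 1
1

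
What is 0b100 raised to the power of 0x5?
Convert 0b100 (binary) → 4 (decimal)
Convert 0x5 (hexadecimal) → 5 (decimal)
Compute 4 ^ 5 = 1024
1024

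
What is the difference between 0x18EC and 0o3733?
Convert 0x18EC (hexadecimal) → 1×4096 + 8×256 + 14×16 + 12 = 6380 (decimal)
Convert 0o3733 (octal) → 3×512 + 7×64 + 3×8 + 3 = 2011 (decimal)
Difference: |6380 - 2011| = 4369
4369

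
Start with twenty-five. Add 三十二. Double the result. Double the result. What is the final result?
Convert twenty-five (English words) → 25 (decimal)
Start: 25
Convert 三十二 (Chinese numeral) → 3×10 + 2 = 32 (decimal)
25 + 32 = 57
57 × 2 = 114
114 × 2 = 228
228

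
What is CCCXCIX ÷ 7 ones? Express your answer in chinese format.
Convert CCCXCIX (Roman numeral) → 100 + 100 + 100 + 90 + 9 = 399 (decimal)
Convert 7 ones (place-value notation) → 7 (decimal)
Compute 399 ÷ 7 = 57
Convert 57 (decimal) → 57 = 5×10 + 7 → 五十七 (Chinese numeral)
五十七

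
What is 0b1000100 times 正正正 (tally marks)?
Convert 0b1000100 (binary) → 64 + 4 = 68 (decimal)
Convert 正正正 (tally marks) → 5 + 5 + 5 = 15 (decimal)
Compute 68 × 15 = 1020
1020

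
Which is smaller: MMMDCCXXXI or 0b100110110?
Convert MMMDCCXXXI (Roman numeral) → 1000 + 1000 + 1000 + 500 + 100 + 100 + 10 + 10 + 10 + 1 = 3731 (decimal)
Convert 0b100110110 (binary) → 256 + 32 + 16 + 4 + 2 = 310 (decimal)
Compare 3731 vs 310: smaller = 310
310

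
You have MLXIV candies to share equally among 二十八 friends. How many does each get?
Convert MLXIV (Roman numeral) → 1000 + 50 + 10 + 4 = 1064 (decimal)
Convert 二十八 (Chinese numeral) → 2×10 + 8 = 28 (decimal)
Compute 1064 ÷ 28 = 38
38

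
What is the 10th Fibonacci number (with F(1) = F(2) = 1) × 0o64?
Convert the 10th Fibonacci number (with F(1) = F(2) = 1) (Fibonacci index) → 1, 1, 2, 3, 5, 8, 13, 21, 34, 55 → 55 (decimal)
Convert 0o64 (octal) → 6×8 + 4 = 52 (decimal)
Compute 55 × 52 = 2860
2860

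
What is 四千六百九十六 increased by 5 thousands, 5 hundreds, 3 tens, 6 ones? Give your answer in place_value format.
Convert 四千六百九十六 (Chinese numeral) → 4×1000 + 6×100 + 9×10 + 6 = 4696 (decimal)
Convert 5 thousands, 5 hundreds, 3 tens, 6 ones (place-value notation) → 5×1000 + 5×100 + 3×10 + 6 = 5536 (decimal)
Compute 4696 + 5536 = 10232
Convert 10232 (decimal) → 10232 = 10×1000 + 2×100 + 3×10 + 2 → 10 thousands, 2 hundreds, 3 tens, 2 ones (place-value notation)
10 thousands, 2 hundreds, 3 tens, 2 ones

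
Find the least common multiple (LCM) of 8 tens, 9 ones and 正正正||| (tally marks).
Convert 8 tens, 9 ones (place-value notation) → 8×10 + 9 = 89 (decimal)
Convert 正正正||| (tally marks) → 5 + 5 + 5 + 3 = 18 (decimal)
Compute lcm(89, 18) = 1602
1602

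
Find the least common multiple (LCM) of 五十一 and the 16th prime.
Convert 五十一 (Chinese numeral) → 5×10 + 1 = 51 (decimal)
Convert the 16th prime (prime index) → 53 (decimal)
Compute lcm(51, 53) = 2703
2703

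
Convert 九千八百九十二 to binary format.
Convert 九千八百九十二 (Chinese numeral) → 9×1000 + 8×100 + 9×10 + 2 = 9892 (decimal)
Convert 9892 (decimal) → 9892 = 8192 + 1024 + 512 + 128 + 32 + 4 → 0b10011010100100 (binary)
0b10011010100100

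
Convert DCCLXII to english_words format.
Convert DCCLXII (Roman numeral) → 500 + 100 + 100 + 50 + 10 + 1 + 1 = 762 (decimal)
Convert 762 (decimal) → 762 = 7×100 + 62 → seven hundred sixty-two (English words)
seven hundred sixty-two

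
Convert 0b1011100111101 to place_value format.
Convert 0b1011100111101 (binary) → 4096 + 1024 + 512 + 256 + 32 + 16 + 8 + 4 + 1 = 5949 (decimal)
Convert 5949 (decimal) → 5949 = 5×1000 + 9×100 + 4×10 + 9 → 5 thousands, 9 hundreds, 4 tens, 9 ones (place-value notation)
5 thousands, 9 hundreds, 4 tens, 9 ones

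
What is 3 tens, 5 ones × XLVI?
Convert 3 tens, 5 ones (place-value notation) → 3×10 + 5 = 35 (decimal)
Convert XLVI (Roman numeral) → 40 + 5 + 1 = 46 (decimal)
Compute 35 × 46 = 1610
1610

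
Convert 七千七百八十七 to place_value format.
Convert 七千七百八十七 (Chinese numeral) → 7×1000 + 7×100 + 8×10 + 7 = 7787 (decimal)
Convert 7787 (decimal) → 7787 = 7×1000 + 7×100 + 8×10 + 7 → 7 thousands, 7 hundreds, 8 tens, 7 ones (place-value notation)
7 thousands, 7 hundreds, 8 tens, 7 ones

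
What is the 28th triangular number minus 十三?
The 28th triangular number = 28×29/2 = 406
Convert 十三 (Chinese numeral) → 1×10 + 3 = 13 (decimal)
Compute 406 - 13 = 393
393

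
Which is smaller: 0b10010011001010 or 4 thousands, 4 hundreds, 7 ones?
Convert 0b10010011001010 (binary) → 8192 + 1024 + 128 + 64 + 8 + 2 = 9418 (decimal)
Convert 4 thousands, 4 hundreds, 7 ones (place-value notation) → 4×1000 + 4×100 + 7 = 4407 (decimal)
Compare 9418 vs 4407: smaller = 4407
4407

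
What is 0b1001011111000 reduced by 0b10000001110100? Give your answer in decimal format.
Convert 0b1001011111000 (binary) → 4096 + 512 + 128 + 64 + 32 + 16 + 8 = 4856 (decimal)
Convert 0b10000001110100 (binary) → 8192 + 64 + 32 + 16 + 4 = 8308 (decimal)
Compute 4856 - 8308 = -3452
-3452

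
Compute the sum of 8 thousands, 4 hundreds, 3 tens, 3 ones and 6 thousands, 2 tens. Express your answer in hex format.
Convert 8 thousands, 4 hundreds, 3 tens, 3 ones (place-value notation) → 8×1000 + 4×100 + 3×10 + 3 = 8433 (decimal)
Convert 6 thousands, 2 tens (place-value notation) → 6×1000 + 2×10 = 6020 (decimal)
Compute 8433 + 6020 = 14453
Convert 14453 (decimal) → 14453 = 3×4096 + 8×256 + 7×16 + 5 → 0x3875 (hexadecimal)
0x3875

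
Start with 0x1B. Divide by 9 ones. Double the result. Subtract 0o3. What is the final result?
Convert 0x1B (hexadecimal) → 1×16 + 11 = 27 (decimal)
Start: 27
Convert 9 ones (place-value notation) → 9 (decimal)
27 ÷ 9 = 3
3 × 2 = 6
Convert 0o3 (octal) → 3 (decimal)
6 - 3 = 3
3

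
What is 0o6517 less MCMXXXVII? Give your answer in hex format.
Convert 0o6517 (octal) → 6×512 + 5×64 + 1×8 + 7 = 3407 (decimal)
Convert MCMXXXVII (Roman numeral) → 1000 + 900 + 10 + 10 + 10 + 5 + 1 + 1 = 1937 (decimal)
Compute 3407 - 1937 = 1470
Convert 1470 (decimal) → 1470 = 5×256 + 11×16 + 14 → 0x5BE (hexadecimal)
0x5BE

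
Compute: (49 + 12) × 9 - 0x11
Convert 0x11 (hexadecimal) → 1×16 + 1 = 17 (decimal)
Expression in decimal: (49 + 12) × 9 - 17
Parentheses first: 49 + 12 = 61
Multiply: 61 × 9 = 549
Subtract: 549 - 17 = 532
532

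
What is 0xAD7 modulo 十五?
Convert 0xAD7 (hexadecimal) → 10×256 + 13×16 + 7 = 2775 (decimal)
Convert 十五 (Chinese numeral) → 1×10 + 5 = 15 (decimal)
Compute 2775 mod 15 = 0
0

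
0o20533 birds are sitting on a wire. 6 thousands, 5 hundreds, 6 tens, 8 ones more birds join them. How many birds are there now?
Convert 0o20533 (octal) → 2×4096 + 5×64 + 3×8 + 3 = 8539 (decimal)
Convert 6 thousands, 5 hundreds, 6 tens, 8 ones (place-value notation) → 6×1000 + 5×100 + 6×10 + 8 = 6568 (decimal)
Compute 8539 + 6568 = 15107
15107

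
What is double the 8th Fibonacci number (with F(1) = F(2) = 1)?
The 8th Fibonacci number (with F(1) = F(2) = 1): 1, 1, 2, 3, 5, 8, 13, 21 → 21
Compute 21 × 2 = 42
42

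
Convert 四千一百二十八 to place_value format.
Convert 四千一百二十八 (Chinese numeral) → 4×1000 + 1×100 + 2×10 + 8 = 4128 (decimal)
Convert 4128 (decimal) → 4128 = 4×1000 + 1×100 + 2×10 + 8 → 4 thousands, 1 hundred, 2 tens, 8 ones (place-value notation)
4 thousands, 1 hundred, 2 tens, 8 ones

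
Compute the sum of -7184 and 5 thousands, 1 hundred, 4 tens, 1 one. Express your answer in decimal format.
Convert 5 thousands, 1 hundred, 4 tens, 1 one (place-value notation) → 5×1000 + 1×100 + 4×10 + 1 = 5141 (decimal)
Compute -7184 + 5141 = -2043
-2043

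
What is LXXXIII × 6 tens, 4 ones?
Convert LXXXIII (Roman numeral) → 50 + 10 + 10 + 10 + 1 + 1 + 1 = 83 (decimal)
Convert 6 tens, 4 ones (place-value notation) → 6×10 + 4 = 64 (decimal)
Compute 83 × 64 = 5312
5312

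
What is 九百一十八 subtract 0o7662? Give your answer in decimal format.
Convert 九百一十八 (Chinese numeral) → 9×100 + 1×10 + 8 = 918 (decimal)
Convert 0o7662 (octal) → 7×512 + 6×64 + 6×8 + 2 = 4018 (decimal)
Compute 918 - 4018 = -3100
-3100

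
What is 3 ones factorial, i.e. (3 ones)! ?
Convert 3 ones (place-value notation) → 3 (decimal)
Compute 3! = 6
6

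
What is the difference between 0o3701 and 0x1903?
Convert 0o3701 (octal) → 3×512 + 7×64 + 1 = 1985 (decimal)
Convert 0x1903 (hexadecimal) → 1×4096 + 9×256 + 3 = 6403 (decimal)
Difference: |1985 - 6403| = 4418
4418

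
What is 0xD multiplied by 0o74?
Convert 0xD (hexadecimal) → 13 (decimal)
Convert 0o74 (octal) → 7×8 + 4 = 60 (decimal)
Compute 13 × 60 = 780
780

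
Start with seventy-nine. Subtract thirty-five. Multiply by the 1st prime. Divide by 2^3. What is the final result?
Convert seventy-nine (English words) → 79 (decimal)
Start: 79
Convert thirty-five (English words) → 35 (decimal)
79 - 35 = 44
Convert the 1st prime (prime index) → 2 (decimal)
44 × 2 = 88
Convert 2^3 (power) → 8 (decimal)
88 ÷ 8 = 11
11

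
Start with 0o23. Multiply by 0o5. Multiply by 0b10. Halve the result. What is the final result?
Convert 0o23 (octal) → 2×8 + 3 = 19 (decimal)
Start: 19
Convert 0o5 (octal) → 5 (decimal)
19 × 5 = 95
Convert 0b10 (binary) → 2 (decimal)
95 × 2 = 190
190 ÷ 2 = 95
95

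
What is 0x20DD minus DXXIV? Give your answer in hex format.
Convert 0x20DD (hexadecimal) → 2×4096 + 13×16 + 13 = 8413 (decimal)
Convert DXXIV (Roman numeral) → 500 + 10 + 10 + 4 = 524 (decimal)
Compute 8413 - 524 = 7889
Convert 7889 (decimal) → 7889 = 1×4096 + 14×256 + 13×16 + 1 → 0x1ED1 (hexadecimal)
0x1ED1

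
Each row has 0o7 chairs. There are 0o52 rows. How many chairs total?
Convert 0o7 (octal) → 7 (decimal)
Convert 0o52 (octal) → 5×8 + 2 = 42 (decimal)
Compute 7 × 42 = 294
294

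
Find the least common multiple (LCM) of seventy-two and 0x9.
Convert seventy-two (English words) → 72 (decimal)
Convert 0x9 (hexadecimal) → 9 (decimal)
Compute lcm(72, 9) = 72
72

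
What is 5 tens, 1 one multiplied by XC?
Convert 5 tens, 1 one (place-value notation) → 5×10 + 1 = 51 (decimal)
Convert XC (Roman numeral) → 90 (decimal)
Compute 51 × 90 = 4590
4590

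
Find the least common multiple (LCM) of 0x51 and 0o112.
Convert 0x51 (hexadecimal) → 5×16 + 1 = 81 (decimal)
Convert 0o112 (octal) → 1×64 + 1×8 + 2 = 74 (decimal)
Compute lcm(81, 74) = 5994
5994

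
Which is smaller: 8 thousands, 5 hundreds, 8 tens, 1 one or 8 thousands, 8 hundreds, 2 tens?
Convert 8 thousands, 5 hundreds, 8 tens, 1 one (place-value notation) → 8×1000 + 5×100 + 8×10 + 1 = 8581 (decimal)
Convert 8 thousands, 8 hundreds, 2 tens (place-value notation) → 8×1000 + 8×100 + 2×10 = 8820 (decimal)
Compare 8581 vs 8820: smaller = 8581
8581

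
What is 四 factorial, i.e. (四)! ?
Convert 四 (Chinese numeral) → 4 (decimal)
Compute 4! = 24
24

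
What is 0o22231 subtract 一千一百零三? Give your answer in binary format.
Convert 0o22231 (octal) → 2×4096 + 2×512 + 2×64 + 3×8 + 1 = 9369 (decimal)
Convert 一千一百零三 (Chinese numeral) → 1×1000 + 1×100 + 3 = 1103 (decimal)
Compute 9369 - 1103 = 8266
Convert 8266 (decimal) → 8266 = 8192 + 64 + 8 + 2 → 0b10000001001010 (binary)
0b10000001001010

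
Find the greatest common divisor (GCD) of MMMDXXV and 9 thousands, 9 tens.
Convert MMMDXXV (Roman numeral) → 1000 + 1000 + 1000 + 500 + 10 + 10 + 5 = 3525 (decimal)
Convert 9 thousands, 9 tens (place-value notation) → 9×1000 + 9×10 = 9090 (decimal)
Compute gcd(3525, 9090) = 15
15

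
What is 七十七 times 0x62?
Convert 七十七 (Chinese numeral) → 7×10 + 7 = 77 (decimal)
Convert 0x62 (hexadecimal) → 6×16 + 2 = 98 (decimal)
Compute 77 × 98 = 7546
7546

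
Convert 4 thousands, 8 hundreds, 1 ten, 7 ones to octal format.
Convert 4 thousands, 8 hundreds, 1 ten, 7 ones (place-value notation) → 4×1000 + 8×100 + 1×10 + 7 = 4817 (decimal)
Convert 4817 (decimal) → 4817 = 1×4096 + 1×512 + 3×64 + 2×8 + 1 → 0o11321 (octal)
0o11321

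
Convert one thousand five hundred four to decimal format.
Convert one thousand five hundred four (English words) → 1×1000 + 5×100 + 4 = 1504 (decimal)
1504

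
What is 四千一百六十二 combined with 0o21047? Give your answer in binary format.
Convert 四千一百六十二 (Chinese numeral) → 4×1000 + 1×100 + 6×10 + 2 = 4162 (decimal)
Convert 0o21047 (octal) → 2×4096 + 1×512 + 4×8 + 7 = 8743 (decimal)
Compute 4162 + 8743 = 12905
Convert 12905 (decimal) → 12905 = 8192 + 4096 + 512 + 64 + 32 + 8 + 1 → 0b11001001101001 (binary)
0b11001001101001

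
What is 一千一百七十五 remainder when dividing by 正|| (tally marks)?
Convert 一千一百七十五 (Chinese numeral) → 1×1000 + 1×100 + 7×10 + 5 = 1175 (decimal)
Convert 正|| (tally marks) → 5 + 2 = 7 (decimal)
Compute 1175 mod 7 = 6
6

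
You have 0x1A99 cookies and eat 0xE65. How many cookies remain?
Convert 0x1A99 (hexadecimal) → 1×4096 + 10×256 + 9×16 + 9 = 6809 (decimal)
Convert 0xE65 (hexadecimal) → 14×256 + 6×16 + 5 = 3685 (decimal)
Compute 6809 - 3685 = 3124
3124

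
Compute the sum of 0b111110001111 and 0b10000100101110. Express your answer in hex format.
Convert 0b111110001111 (binary) → 2048 + 1024 + 512 + 256 + 128 + 8 + 4 + 2 + 1 = 3983 (decimal)
Convert 0b10000100101110 (binary) → 8192 + 256 + 32 + 8 + 4 + 2 = 8494 (decimal)
Compute 3983 + 8494 = 12477
Convert 12477 (decimal) → 12477 = 3×4096 + 11×16 + 13 → 0x30BD (hexadecimal)
0x30BD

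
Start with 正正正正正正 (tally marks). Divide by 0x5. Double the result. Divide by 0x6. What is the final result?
Convert 正正正正正正 (tally marks) → 5 + 5 + 5 + 5 + 5 + 5 = 30 (decimal)
Start: 30
Convert 0x5 (hexadecimal) → 5 (decimal)
30 ÷ 5 = 6
6 × 2 = 12
Convert 0x6 (hexadecimal) → 6 (decimal)
12 ÷ 6 = 2
2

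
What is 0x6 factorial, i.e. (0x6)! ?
Convert 0x6 (hexadecimal) → 6 (decimal)
Compute 6! = 720
720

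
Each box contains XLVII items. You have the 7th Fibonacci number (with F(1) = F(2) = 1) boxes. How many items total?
Convert XLVII (Roman numeral) → 40 + 5 + 1 + 1 = 47 (decimal)
Convert the 7th Fibonacci number (with F(1) = F(2) = 1) (Fibonacci index) → 1, 1, 2, 3, 5, 8, 13 → 13 (decimal)
Compute 47 × 13 = 611
611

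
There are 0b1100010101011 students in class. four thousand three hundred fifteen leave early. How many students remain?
Convert 0b1100010101011 (binary) → 4096 + 2048 + 128 + 32 + 8 + 2 + 1 = 6315 (decimal)
Convert four thousand three hundred fifteen (English words) → 4×1000 + 3×100 + 15 = 4315 (decimal)
Compute 6315 - 4315 = 2000
2000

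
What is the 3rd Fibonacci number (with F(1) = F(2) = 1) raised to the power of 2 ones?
Convert the 3rd Fibonacci number (with F(1) = F(2) = 1) (Fibonacci index) → 1, 1, 2 → 2 (decimal)
Convert 2 ones (place-value notation) → 2 (decimal)
Compute 2 ^ 2 = 4
4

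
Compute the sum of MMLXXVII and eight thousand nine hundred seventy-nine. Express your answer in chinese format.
Convert MMLXXVII (Roman numeral) → 1000 + 1000 + 50 + 10 + 10 + 5 + 1 + 1 = 2077 (decimal)
Convert eight thousand nine hundred seventy-nine (English words) → 8×1000 + 9×100 + 79 = 8979 (decimal)
Compute 2077 + 8979 = 11056
Convert 11056 (decimal) → 11056 = 1×10000 + 1×1000 + 5×10 + 6 → 一万一千零五十六 (Chinese numeral)
一万一千零五十六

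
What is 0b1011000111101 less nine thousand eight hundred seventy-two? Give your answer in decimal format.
Convert 0b1011000111101 (binary) → 4096 + 1024 + 512 + 32 + 16 + 8 + 4 + 1 = 5693 (decimal)
Convert nine thousand eight hundred seventy-two (English words) → 9×1000 + 8×100 + 72 = 9872 (decimal)
Compute 5693 - 9872 = -4179
-4179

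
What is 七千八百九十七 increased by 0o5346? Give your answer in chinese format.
Convert 七千八百九十七 (Chinese numeral) → 7×1000 + 8×100 + 9×10 + 7 = 7897 (decimal)
Convert 0o5346 (octal) → 5×512 + 3×64 + 4×8 + 6 = 2790 (decimal)
Compute 7897 + 2790 = 10687
Convert 10687 (decimal) → 10687 = 1×10000 + 6×100 + 8×10 + 7 → 一万零六百八十七 (Chinese numeral)
一万零六百八十七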